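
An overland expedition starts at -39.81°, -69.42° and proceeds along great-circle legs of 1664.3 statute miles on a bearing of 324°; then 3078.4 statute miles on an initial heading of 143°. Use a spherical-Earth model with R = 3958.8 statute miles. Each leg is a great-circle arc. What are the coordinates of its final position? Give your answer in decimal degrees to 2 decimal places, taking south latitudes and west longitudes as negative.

latitude -49.86°, longitude -43.23°

Apply the spherical direct solution leg by leg, carrying full precision between legs.
Leg 1: from (-39.81°, -69.42°), δ = 1664.3/3958.8 = 0.420405 rad, θ = 324° → φ = -19.32°, λ = -84.15°.
Leg 2: from (-19.32°, -84.15°), δ = 3078.4/3958.8 = 0.777609 rad, θ = 143° → φ = -49.86°, λ = -43.23°.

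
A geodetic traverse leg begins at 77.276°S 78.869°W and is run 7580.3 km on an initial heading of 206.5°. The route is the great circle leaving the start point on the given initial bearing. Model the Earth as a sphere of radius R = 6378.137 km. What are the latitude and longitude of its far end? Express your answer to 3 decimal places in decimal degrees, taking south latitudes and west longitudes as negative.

Angular distance δ = d/R = 7580.3 / 6378.137 = 1.188482 rad.
Converting: φ₁ = -1.348721 rad, θ = 3.604105 rad.
Destination latitude: φ₂ = arcsin( sin φ₁ cos δ + cos φ₁ sin δ cos θ ) = arcsin(-0.546790) = -33.147°.
For the longitude increment, Δλ = atan2( sin θ sin δ cos φ₁, cos δ − sin φ₁ sin φ₂ ) = atan2(-0.091182, -0.160293) = -150.367°.
λ₂ = -78.869° + -150.367° = -229.236°, normalized to (−180°, 180°] → 130.764°.

latitude -33.147°, longitude 130.764°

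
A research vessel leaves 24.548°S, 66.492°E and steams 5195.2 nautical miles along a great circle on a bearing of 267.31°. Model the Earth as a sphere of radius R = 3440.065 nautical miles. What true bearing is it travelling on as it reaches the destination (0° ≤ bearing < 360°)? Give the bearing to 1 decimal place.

final bearing 294.4°

Angular distance δ = d/R = 5195.2 / 3440.065 = 1.510204 rad.
Converting: φ₁ = -0.428443 rad, θ = 4.665440 rad.
Destination latitude: φ₂ = arcsin( sin φ₁ cos δ + cos φ₁ sin δ cos θ ) = arcsin(-0.067770) = -3.886°.
Then Δλ = atan2(-0.906944, 0.032400) = -1.535087 rad, from sin θ sin δ cos φ₁ over cos δ − sin φ₁ sin φ₂.
λ₂ = 66.492° + -87.954° = -21.462°.
The forward bearing on arrival equals the back-azimuth from the destination plus 180°.
Back-azimuth from P₂ (-3.9°, -21.5°) to P₁ (-24.5°, 66.5°), with Δλ' = λ₁ − λ₂ = 88.0°: atan2( sin Δλ' cos φ₁ , cos φ₂ sin φ₁ − sin φ₂ cos φ₁ cos Δλ' ) = 114.4°.
Final bearing = (114.4° + 180°) mod 360° = 294.4°.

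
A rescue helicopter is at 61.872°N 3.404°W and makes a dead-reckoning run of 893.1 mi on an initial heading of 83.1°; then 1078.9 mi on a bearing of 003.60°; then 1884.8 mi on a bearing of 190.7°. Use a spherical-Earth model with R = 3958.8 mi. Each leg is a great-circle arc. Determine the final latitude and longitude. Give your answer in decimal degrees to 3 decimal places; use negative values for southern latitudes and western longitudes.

latitude 49.156°, longitude 20.205°

Apply the spherical direct solution leg by leg, carrying full precision between legs.
Leg 1: from (61.872°, -3.404°), δ = 893.1/3958.8 = 0.225599 rad, θ = 83.1° → φ = 60.718°, λ = 23.598°.
Leg 2: from (60.718°, 23.598°), δ = 1078.9/3958.8 = 0.272532 rad, θ = 3.6° → φ = 76.270°, λ = 27.681°.
Leg 3: from (76.270°, 27.681°), δ = 1884.8/3958.8 = 0.476104 rad, θ = 190.7° → φ = 49.156°, λ = 20.205°.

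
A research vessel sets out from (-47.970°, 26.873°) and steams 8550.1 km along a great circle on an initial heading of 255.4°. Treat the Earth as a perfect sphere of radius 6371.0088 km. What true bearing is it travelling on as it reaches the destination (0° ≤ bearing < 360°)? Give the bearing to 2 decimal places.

final bearing 316.60°

The arc subtends δ = 8550.1/6371.0088 = 1.342032 rad at the centre.
Start latitude φ₁ = -0.837234 rad; initial bearing θ = 4.457571 rad.
Applying the spherical law of cosines for sides, sin φ₂ = sin φ₁ cos δ + cos φ₁ sin δ cos θ = -0.332815, so φ₂ = -19.440°.
Then Δλ = atan2(-0.631021, -0.020439) = -1.603176 rad, from sin θ sin δ cos φ₁ over cos δ − sin φ₁ sin φ₂.
Hence λ₂ = 26.873° + -91.855° = -64.982°.
The forward bearing on arrival equals the back-azimuth from the destination plus 180°.
Back-azimuth from P₂ (-19.44°, -64.98°) to P₁ (-47.97°, 26.87°), with Δλ' = λ₁ − λ₂ = 91.86°: atan2( sin Δλ' cos φ₁ , cos φ₂ sin φ₁ − sin φ₂ cos φ₁ cos Δλ' ) = 136.60°.
Final bearing = (136.60° + 180°) mod 360° = 316.60°.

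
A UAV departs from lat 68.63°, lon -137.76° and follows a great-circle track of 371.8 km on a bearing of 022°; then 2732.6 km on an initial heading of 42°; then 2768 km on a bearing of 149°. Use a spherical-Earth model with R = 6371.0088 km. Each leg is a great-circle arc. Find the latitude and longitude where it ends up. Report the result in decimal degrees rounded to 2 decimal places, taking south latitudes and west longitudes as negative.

latitude 50.43°, longitude -22.29°

Apply the spherical direct solution leg by leg, carrying full precision between legs.
Leg 1: from (68.63°, -137.76°), δ = 371.8/6371.0088 = 0.058358 rad, θ = 22° → φ = 71.69°, λ = -133.77°.
Leg 2: from (71.69°, -133.77°), δ = 2732.6/6371.0088 = 0.428912 rad, θ = 42° → φ = 73.84°, λ = -42.19°.
Leg 3: from (73.84°, -42.19°), δ = 2768/6371.0088 = 0.434468 rad, θ = 149° → φ = 50.43°, λ = -22.29°.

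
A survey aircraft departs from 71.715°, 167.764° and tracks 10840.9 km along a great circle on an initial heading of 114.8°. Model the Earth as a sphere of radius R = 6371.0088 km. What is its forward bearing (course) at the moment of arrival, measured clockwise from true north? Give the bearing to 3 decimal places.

δ = 10840.9/6371.0088 = 1.701599 rad (97.4944°).
Start latitude φ₁ = 1.251663 rad; initial bearing θ = 2.003638 rad.
Destination latitude: φ₂ = arcsin( sin φ₁ cos δ + cos φ₁ sin δ cos θ ) = arcsin(-0.254320) = -14.733°.
Then Δλ = atan2(0.282377, 0.111049) = 1.196108 rad, from sin θ sin δ cos φ₁ over cos δ − sin φ₁ sin φ₂.
λ₂ = 167.764° + 68.532° = 236.296°, normalized to (−180°, 180°] → -123.704°.
The forward bearing on arrival equals the back-azimuth from the destination plus 180°.
Back-azimuth from P₂ (-14.733°, -123.704°) to P₁ (71.715°, 167.764°), with Δλ' = λ₁ − λ₂ = 291.468°: atan2( sin Δλ' cos φ₁ , cos φ₂ sin φ₁ − sin φ₂ cos φ₁ cos Δλ' ) = 342.873°.
Final bearing = (342.873° + 180°) mod 360° = 162.873°.

final bearing 162.873°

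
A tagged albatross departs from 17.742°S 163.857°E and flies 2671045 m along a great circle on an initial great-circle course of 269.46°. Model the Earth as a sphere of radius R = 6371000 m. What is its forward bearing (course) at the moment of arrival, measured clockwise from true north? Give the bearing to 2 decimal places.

Central angle δ = d/R = 0.419251 rad.
Converting: φ₁ = -0.309656 rad, θ = 4.702964 rad.
Destination latitude: φ₂ = arcsin( sin φ₁ cos δ + cos φ₁ sin δ cos θ ) = arcsin(-0.281994) = -16.379°.
Then Δλ = atan2(-0.387698, 0.827462) = -0.438163 rad, from sin θ sin δ cos φ₁ over cos δ − sin φ₁ sin φ₂.
Hence λ₂ = 163.857° + -25.105° = 138.752°.
The forward bearing on arrival equals the back-azimuth from the destination plus 180°.
Back-azimuth from P₂ (-16.38°, 138.75°) to P₁ (-17.74°, 163.86°), with Δλ' = λ₁ − λ₂ = 25.10°: atan2( sin Δλ' cos φ₁ , cos φ₂ sin φ₁ − sin φ₂ cos φ₁ cos Δλ' ) = 96.94°.
Final bearing = (96.94° + 180°) mod 360° = 276.94°.

final bearing 276.94°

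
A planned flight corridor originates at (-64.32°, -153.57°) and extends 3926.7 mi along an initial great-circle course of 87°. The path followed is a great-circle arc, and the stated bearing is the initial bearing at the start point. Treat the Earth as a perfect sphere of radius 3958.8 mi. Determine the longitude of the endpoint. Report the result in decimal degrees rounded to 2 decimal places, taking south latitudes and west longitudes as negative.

Angular distance δ = d/R = 3926.7 / 3958.8 = 0.991891 rad.
Start latitude φ₁ = -1.122596 rad; initial bearing θ = 1.518436 rad.
Destination latitude: φ₂ = arcsin( sin φ₁ cos δ + cos φ₁ sin δ cos θ ) = arcsin(-0.474085) = -28.30°.
For the longitude increment, Δλ = atan2( sin θ sin δ cos φ₁, cos δ − sin φ₁ sin φ₂ ) = atan2(0.362239, 0.119849) = 71.69°.
λ₂ = -153.57° + 71.69° = -81.88°.

longitude -81.88°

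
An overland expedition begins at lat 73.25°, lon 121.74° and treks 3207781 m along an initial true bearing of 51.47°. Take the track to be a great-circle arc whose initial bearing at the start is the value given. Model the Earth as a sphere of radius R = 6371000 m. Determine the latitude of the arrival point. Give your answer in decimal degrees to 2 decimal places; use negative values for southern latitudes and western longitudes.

Angular distance δ = d/R = 3207781 / 6371000 = 0.503497 rad.
Start latitude φ₁ = 1.278454 rad; initial bearing θ = 0.898321 rad.
Destination latitude: φ₂ = arcsin( sin φ₁ cos δ + cos φ₁ sin δ cos θ ) = arcsin(0.925356) = 67.72°.
Then Δλ = atan2(0.108778, -0.010194) = 1.664239 rad, from sin θ sin δ cos φ₁ over cos δ − sin φ₁ sin φ₂.
λ₂ = 121.74° + 95.35° = 217.09°, normalized to (−180°, 180°] → -142.91°.

latitude 67.72°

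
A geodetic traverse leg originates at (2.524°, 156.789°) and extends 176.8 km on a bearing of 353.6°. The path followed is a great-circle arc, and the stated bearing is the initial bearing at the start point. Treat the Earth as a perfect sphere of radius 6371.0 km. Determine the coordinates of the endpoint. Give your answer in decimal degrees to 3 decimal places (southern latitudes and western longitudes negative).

latitude 4.104°, longitude 156.611°

δ = 176.8/6371 = 0.027751 rad (1.5900°).
Converting: φ₁ = 0.044052 rad, θ = 6.171484 rad.
sin φ₂ = sin φ₁ cos δ + cos φ₁ sin δ cos θ = (0.044038)(0.999615) + (0.999030)(0.027747)(0.993768) = 0.071568
φ₂ = asin(0.071568) = 0.071630 rad = 4.104°.
For the longitude increment, Δλ = atan2( sin θ sin δ cos φ₁, cos δ − sin φ₁ sin φ₂ ) = atan2(-0.003090, 0.996463) = -0.178°.
λ₂ = 156.789° + -0.178° = 156.611°.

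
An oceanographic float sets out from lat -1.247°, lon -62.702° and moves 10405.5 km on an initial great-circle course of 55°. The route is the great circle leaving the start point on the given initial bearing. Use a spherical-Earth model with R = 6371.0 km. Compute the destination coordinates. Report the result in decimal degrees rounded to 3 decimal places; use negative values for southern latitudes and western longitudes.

The arc subtends δ = 10405.5/6371 = 1.633260 rad at the centre.
With φ₁ = -1.247° = -0.021764 rad and θ = 55° = 0.959931 rad:
sin φ₂ = sin φ₁ cos δ + cos φ₁ sin δ cos θ = (-0.021763)(-0.062423) + (0.999763)(0.998050)(0.573576) = 0.573681
φ₂ = asin(0.573681) = 0.610993 rad = 35.007°.
For the longitude increment, Δλ = atan2( sin θ sin δ cos φ₁, cos δ − sin φ₁ sin φ₂ ) = atan2(0.817361, -0.049938) = 93.496°.
Hence λ₂ = -62.702° + 93.496° = 30.794°.

latitude 35.007°, longitude 30.794°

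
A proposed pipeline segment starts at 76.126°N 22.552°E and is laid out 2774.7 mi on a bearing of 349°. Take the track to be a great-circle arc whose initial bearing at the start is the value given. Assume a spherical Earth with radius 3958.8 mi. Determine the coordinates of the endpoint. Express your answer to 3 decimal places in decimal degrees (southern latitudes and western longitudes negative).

latitude 63.350°, longitude -141.525°

The arc subtends δ = 2774.7/3958.8 = 0.700894 rad at the centre.
With φ₁ = 76.126° = 1.328649 rad and θ = 349° = 6.091199 rad:
Destination latitude: φ₂ = arcsin( sin φ₁ cos δ + cos φ₁ sin δ cos θ ) = arcsin(0.893767) = 63.350°.
Δλ = atan2( sin θ sin δ cos φ₁ , cos δ − sin φ₁ sin φ₂ ) = atan2(-0.029507, -0.103426) = -2.863683 rad = -164.077°.
λ₂ = 22.552° + -164.077° = -141.525°.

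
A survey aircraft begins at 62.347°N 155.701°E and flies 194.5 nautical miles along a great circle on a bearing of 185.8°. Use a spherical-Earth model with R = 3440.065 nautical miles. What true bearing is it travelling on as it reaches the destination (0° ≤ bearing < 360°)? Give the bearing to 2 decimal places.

δ = 194.5/3440.065 = 0.056540 rad (3.2395°).
Start latitude φ₁ = 1.088160 rad; initial bearing θ = 3.242822 rad.
Applying the spherical law of cosines for sides, sin φ₂ = sin φ₁ cos δ + cos φ₁ sin δ cos θ = 0.858267, so φ₂ = 59.123°.
Δλ = atan2( sin θ sin δ cos φ₁ , cos δ − sin φ₁ sin φ₂ ) = atan2(-0.002650, 0.238171) = -0.011128 rad = -0.638°.
λ₂ = 155.701° + -0.638° = 155.063°.
The forward bearing on arrival equals the back-azimuth from the destination plus 180°.
Back-azimuth from P₂ (59.12°, 155.06°) to P₁ (62.35°, 155.70°), with Δλ' = λ₁ − λ₂ = 0.64°: atan2( sin Δλ' cos φ₁ , cos φ₂ sin φ₁ − sin φ₂ cos φ₁ cos Δλ' ) = 5.24°.
Final bearing = (5.24° + 180°) mod 360° = 185.24°.

final bearing 185.24°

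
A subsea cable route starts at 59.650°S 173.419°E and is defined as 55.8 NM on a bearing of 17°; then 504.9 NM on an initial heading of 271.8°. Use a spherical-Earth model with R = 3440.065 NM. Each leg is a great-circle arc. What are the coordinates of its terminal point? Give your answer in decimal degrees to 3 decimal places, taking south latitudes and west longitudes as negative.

latitude -57.504°, longitude 158.155°

Apply the spherical direct solution leg by leg, carrying full precision between legs.
Leg 1: from (-59.650°, 173.419°), δ = 55.8/3440.065 = 0.016221 rad, θ = 17° → φ = -58.760°, λ = 173.943°.
Leg 2: from (-58.760°, 173.943°), δ = 504.9/3440.065 = 0.146770 rad, θ = 271.8° → φ = -57.504°, λ = 158.155°.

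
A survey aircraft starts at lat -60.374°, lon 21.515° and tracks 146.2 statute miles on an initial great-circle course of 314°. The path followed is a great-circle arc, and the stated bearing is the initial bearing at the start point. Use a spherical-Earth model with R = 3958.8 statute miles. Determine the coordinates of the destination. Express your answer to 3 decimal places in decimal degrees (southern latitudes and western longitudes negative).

latitude -58.870°, longitude 18.570°

Central angle δ = d/R = 0.036930 rad.
With φ₁ = -60.374° = -1.053725 rad and θ = 314° = 5.480334 rad:
Destination latitude: φ₂ = arcsin( sin φ₁ cos δ + cos φ₁ sin δ cos θ ) = arcsin(-0.855999) = -58.870°.
Then Δλ = atan2(-0.013129, 0.255223) = -0.051397 rad, from sin θ sin δ cos φ₁ over cos δ − sin φ₁ sin φ₂.
λ₂ = 21.515° + -2.945° = 18.570°.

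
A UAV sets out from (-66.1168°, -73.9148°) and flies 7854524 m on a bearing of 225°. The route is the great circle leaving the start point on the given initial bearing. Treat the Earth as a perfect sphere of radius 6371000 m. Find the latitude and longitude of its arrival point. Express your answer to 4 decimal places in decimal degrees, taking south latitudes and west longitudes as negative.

Angular distance δ = d/R = 7854524 / 6371000 = 1.232856 rad.
Converting: φ₁ = -1.153956 rad, θ = 3.926991 rad.
sin φ₂ = sin φ₁ cos δ + cos φ₁ sin δ cos θ = (-0.914373)(0.331545) + (0.404873)(0.943439)(-0.707107) = -0.573252
φ₂ = asin(-0.573252) = -0.610469 rad = -34.9773°.
Then Δλ = atan2(-0.270096, -0.192621) = -2.190298 rad, from sin θ sin δ cos φ₁ over cos δ − sin φ₁ sin φ₂.
λ₂ = -73.9148° + -125.4948° = -199.4096°, normalized to (−180°, 180°] → 160.5904°.

latitude -34.9773°, longitude 160.5904°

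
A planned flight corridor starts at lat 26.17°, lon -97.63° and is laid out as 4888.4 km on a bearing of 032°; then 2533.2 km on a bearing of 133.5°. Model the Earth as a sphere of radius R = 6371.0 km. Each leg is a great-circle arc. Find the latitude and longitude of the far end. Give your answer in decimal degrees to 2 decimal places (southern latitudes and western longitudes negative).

Apply the spherical direct solution leg by leg, carrying full precision between legs.
Leg 1: from (26.17°, -97.63°), δ = 4888.4/6371 = 0.767289 rad, θ = 32° → φ = 57.76°, λ = -54.04°.
Leg 2: from (57.76°, -54.04°), δ = 2533.2/6371 = 0.397614 rad, θ = 133.5° → φ = 39.62°, λ = -32.65°.

latitude 39.62°, longitude -32.65°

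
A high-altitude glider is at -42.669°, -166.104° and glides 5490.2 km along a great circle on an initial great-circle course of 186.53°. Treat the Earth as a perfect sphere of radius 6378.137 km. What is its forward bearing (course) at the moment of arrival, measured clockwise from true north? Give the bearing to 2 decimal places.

final bearing 294.33°

Central angle δ = d/R = 0.860784 rad.
Start latitude φ₁ = -0.744715 rad; initial bearing θ = 3.255563 rad.
Destination latitude: φ₂ = arcsin( sin φ₁ cos δ + cos φ₁ sin δ cos θ ) = arcsin(-0.995780) = -84.735°.
For the longitude increment, Δλ = atan2( sin θ sin δ cos φ₁, cos δ − sin φ₁ sin φ₂ ) = atan2(-0.063413, -0.023059) = -109.983°.
λ₂ = -166.104° + -109.983° = -276.087°, normalized to (−180°, 180°] → 83.913°.
The forward bearing on arrival equals the back-azimuth from the destination plus 180°.
Back-azimuth from P₂ (-84.73°, 83.91°) to P₁ (-42.67°, -166.10°), with Δλ' = λ₁ − λ₂ = -250.02°: atan2( sin Δλ' cos φ₁ , cos φ₂ sin φ₁ − sin φ₂ cos φ₁ cos Δλ' ) = 114.33°.
Final bearing = (114.33° + 180°) mod 360° = 294.33°.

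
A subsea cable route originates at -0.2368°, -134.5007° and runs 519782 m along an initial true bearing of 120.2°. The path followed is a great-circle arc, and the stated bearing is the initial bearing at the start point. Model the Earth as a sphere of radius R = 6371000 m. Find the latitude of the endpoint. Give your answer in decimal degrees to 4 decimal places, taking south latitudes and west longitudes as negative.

latitude -2.5856°

Central angle δ = d/R = 0.081586 rad.
With φ₁ = -0.2368° = -0.004133 rad and θ = 120.2° = 2.097886 rad:
Applying the spherical law of cosines for sides, sin φ₂ = sin φ₁ cos δ + cos φ₁ sin δ cos θ = -0.045113, so φ₂ = -2.5856°.
Then Δλ = atan2(0.070434, 0.996487) = 0.070565 rad, from sin θ sin δ cos φ₁ over cos δ − sin φ₁ sin φ₂.
λ₂ = -134.5007° + 4.0430° = -130.4577°.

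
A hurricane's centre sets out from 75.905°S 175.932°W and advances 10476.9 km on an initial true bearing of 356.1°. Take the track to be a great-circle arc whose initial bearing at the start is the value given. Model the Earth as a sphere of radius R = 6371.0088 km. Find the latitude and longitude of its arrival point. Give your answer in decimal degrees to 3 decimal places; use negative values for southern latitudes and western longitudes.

latitude 18.282°, longitude 179.971°

δ = 10476.9/6371.0088 = 1.644465 rad (94.2209°).
Converting: φ₁ = -1.324792 rad, θ = 6.215117 rad.
Applying the spherical law of cosines for sides, sin φ₂ = sin φ₁ cos δ + cos φ₁ sin δ cos θ = 0.313693, so φ₂ = 18.282°.
Δλ = atan2( sin θ sin δ cos φ₁ , cos δ − sin φ₁ sin φ₂ ) = atan2(-0.016519, 0.230647) = -0.071498 rad = -4.097°.
λ₂ = -175.932° + -4.097° = -180.029°, normalized to (−180°, 180°] → 179.971°.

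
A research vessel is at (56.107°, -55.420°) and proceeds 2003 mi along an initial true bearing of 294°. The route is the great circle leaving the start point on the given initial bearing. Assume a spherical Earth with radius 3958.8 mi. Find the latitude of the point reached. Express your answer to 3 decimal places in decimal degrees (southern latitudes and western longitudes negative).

latitude 56.721°

δ = 2003/3958.8 = 0.505961 rad (28.9895°).
Converting: φ₁ = 0.979252 rad, θ = 5.131268 rad.
Destination latitude: φ₂ = arcsin( sin φ₁ cos δ + cos φ₁ sin δ cos θ ) = arcsin(0.836004) = 56.721°.
Δλ = atan2( sin θ sin δ cos φ₁ , cos δ − sin φ₁ sin φ₂ ) = atan2(-0.246896, 0.180758) = -0.938834 rad = -53.791°.
λ₂ = λ₁ + Δλ = -109.211°.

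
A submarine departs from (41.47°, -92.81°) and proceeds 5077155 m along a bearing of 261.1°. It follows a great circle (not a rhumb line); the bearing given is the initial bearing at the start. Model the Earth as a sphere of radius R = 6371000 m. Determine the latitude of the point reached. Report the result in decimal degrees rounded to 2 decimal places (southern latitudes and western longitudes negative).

Central angle δ = d/R = 0.796916 rad.
With φ₁ = 41.47° = 0.723788 rad and θ = 261.1° = 4.557055 rad:
Destination latitude: φ₂ = arcsin( sin φ₁ cos δ + cos φ₁ sin δ cos θ ) = arcsin(0.379931) = 22.33°.
Then Δλ = atan2(-0.529452, 0.447314) = -0.869292 rad, from sin θ sin δ cos φ₁ over cos δ − sin φ₁ sin φ₂.
Hence λ₂ = -92.81° + -49.81° = -142.62°.

latitude 22.33°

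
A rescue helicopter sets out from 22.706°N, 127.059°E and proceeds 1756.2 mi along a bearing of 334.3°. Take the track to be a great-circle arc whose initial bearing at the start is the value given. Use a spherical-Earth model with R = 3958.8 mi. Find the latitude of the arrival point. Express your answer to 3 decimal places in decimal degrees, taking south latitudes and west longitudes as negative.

Central angle δ = d/R = 0.443619 rad.
Start latitude φ₁ = 0.396294 rad; initial bearing θ = 5.834636 rad.
Destination latitude: φ₂ = arcsin( sin φ₁ cos δ + cos φ₁ sin δ cos θ ) = arcsin(0.705417) = 44.863°.
For the longitude increment, Δλ = atan2( sin θ sin δ cos φ₁, cos δ − sin φ₁ sin φ₂ ) = atan2(-0.171706, 0.630911) = -15.225°.
λ₂ = λ₁ + Δλ = 111.834°.

latitude 44.863°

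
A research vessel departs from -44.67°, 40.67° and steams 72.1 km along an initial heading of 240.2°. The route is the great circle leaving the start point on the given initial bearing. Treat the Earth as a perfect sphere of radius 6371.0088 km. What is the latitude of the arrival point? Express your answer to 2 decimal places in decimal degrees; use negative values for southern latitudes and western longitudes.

latitude -44.99°

The arc subtends δ = 72.1/6371.0088 = 0.011317 rad at the centre.
Start latitude φ₁ = -0.779639 rad; initial bearing θ = 4.192281 rad.
sin φ₂ = sin φ₁ cos δ + cos φ₁ sin δ cos θ = (-0.703022)(0.999936) + (0.711168)(0.011317)(-0.496974) = -0.706977
φ₂ = asin(-0.706977) = -0.785215 rad = -44.99°.
Δλ = atan2( sin θ sin δ cos φ₁ , cos δ − sin φ₁ sin φ₂ ) = atan2(-0.006984, 0.502915) = -0.013886 rad = -0.80°.
λ₂ = 40.67° + -0.80° = 39.87°.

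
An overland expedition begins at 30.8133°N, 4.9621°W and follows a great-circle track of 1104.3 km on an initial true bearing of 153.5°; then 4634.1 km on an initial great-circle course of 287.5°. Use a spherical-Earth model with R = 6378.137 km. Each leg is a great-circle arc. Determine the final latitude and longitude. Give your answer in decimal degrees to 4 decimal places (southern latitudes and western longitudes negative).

latitude 27.6193°, longitude -45.8578°

Apply the spherical direct solution leg by leg, carrying full precision between legs.
Leg 1: from (30.8133°, -4.9621°), δ = 1104.3/6378.137 = 0.173138 rad, θ = 153.5° → φ = 21.8497°, λ = -0.2115°.
Leg 2: from (21.8497°, -0.2115°), δ = 4634.1/6378.137 = 0.726560 rad, θ = 287.5° → φ = 27.6193°, λ = -45.8578°.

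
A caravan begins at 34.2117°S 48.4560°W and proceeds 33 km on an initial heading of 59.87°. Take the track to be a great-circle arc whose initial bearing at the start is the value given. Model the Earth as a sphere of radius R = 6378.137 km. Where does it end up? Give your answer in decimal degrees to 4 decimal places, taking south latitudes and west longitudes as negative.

Central angle δ = d/R = 0.005174 rad.
Converting: φ₁ = -0.597107 rad, θ = 1.044929 rad.
sin φ₂ = sin φ₁ cos δ + cos φ₁ sin δ cos θ = (-0.562252)(0.999987) + (0.826966)(0.005174)(0.501964) = -0.560097
φ₂ = asin(-0.560097) = -0.594503 rad = -34.0625°.
For the longitude increment, Δλ = atan2( sin θ sin δ cos φ₁, cos δ − sin φ₁ sin φ₂ ) = atan2(0.003701, 0.685071) = 0.3095°.
Hence λ₂ = -48.4560° + 0.3095° = -48.1465°.

latitude -34.0625°, longitude -48.1465°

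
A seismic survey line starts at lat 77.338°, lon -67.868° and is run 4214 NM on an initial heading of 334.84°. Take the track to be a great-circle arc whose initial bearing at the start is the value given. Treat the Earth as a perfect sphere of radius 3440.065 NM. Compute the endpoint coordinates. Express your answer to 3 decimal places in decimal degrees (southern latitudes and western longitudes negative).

The arc subtends δ = 4214/3440.065 = 1.224977 rad at the centre.
Start latitude φ₁ = 1.349803 rad; initial bearing θ = 5.844060 rad.
Applying the spherical law of cosines for sides, sin φ₂ = sin φ₁ cos δ + cos φ₁ sin δ cos θ = 0.517381, so φ₂ = 31.157°.
For the longitude increment, Δλ = atan2( sin θ sin δ cos φ₁, cos δ − sin φ₁ sin φ₂ ) = atan2(-0.087675, -0.165830) = -152.135°.
λ₂ = -67.868° + -152.135° = -220.003°, normalized to (−180°, 180°] → 139.997°.

latitude 31.157°, longitude 139.997°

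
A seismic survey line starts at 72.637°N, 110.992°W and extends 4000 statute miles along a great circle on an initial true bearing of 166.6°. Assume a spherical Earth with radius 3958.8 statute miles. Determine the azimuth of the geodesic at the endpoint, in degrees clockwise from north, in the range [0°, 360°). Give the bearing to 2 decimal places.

final bearing 175.89°

Angular distance δ = d/R = 4000 / 3958.8 = 1.010407 rad.
Converting: φ₁ = 1.267755 rad, θ = 2.907719 rad.
Destination latitude: φ₂ = arcsin( sin φ₁ cos δ + cos φ₁ sin δ cos θ ) = arcsin(0.261398) = 15.153°.
For the longitude increment, Δλ = atan2( sin θ sin δ cos φ₁, cos δ − sin φ₁ sin φ₂ ) = atan2(0.058581, 0.282029) = 11.734°.
λ₂ = -110.992° + 11.734° = -99.258°.
The forward bearing on arrival equals the back-azimuth from the destination plus 180°.
Back-azimuth from P₂ (15.15°, -99.26°) to P₁ (72.64°, -110.99°), with Δλ' = λ₁ − λ₂ = -11.73°: atan2( sin Δλ' cos φ₁ , cos φ₂ sin φ₁ − sin φ₂ cos φ₁ cos Δλ' ) = 355.89°.
Final bearing = (355.89° + 180°) mod 360° = 175.89°.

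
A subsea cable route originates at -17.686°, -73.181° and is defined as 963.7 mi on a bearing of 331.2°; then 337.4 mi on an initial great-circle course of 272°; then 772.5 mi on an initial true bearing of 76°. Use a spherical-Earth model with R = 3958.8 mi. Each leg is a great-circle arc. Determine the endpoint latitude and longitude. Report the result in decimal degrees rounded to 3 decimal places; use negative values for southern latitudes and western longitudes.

latitude -2.400°, longitude -73.925°

Apply the spherical direct solution leg by leg, carrying full precision between legs.
Leg 1: from (-17.686°, -73.181°), δ = 963.7/3958.8 = 0.243432 rad, θ = 331.2° → φ = -5.371°, λ = -79.879°.
Leg 2: from (-5.371°, -79.879°), δ = 337.4/3958.8 = 0.085228 rad, θ = 272° → φ = -5.181°, λ = -84.779°.
Leg 3: from (-5.181°, -84.779°), δ = 772.5/3958.8 = 0.195135 rad, θ = 76° → φ = -2.400°, λ = -73.925°.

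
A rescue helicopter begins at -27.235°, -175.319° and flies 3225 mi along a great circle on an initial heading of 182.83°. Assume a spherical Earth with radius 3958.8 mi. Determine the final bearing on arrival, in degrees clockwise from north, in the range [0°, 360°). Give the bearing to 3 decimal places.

Central angle δ = d/R = 0.814641 rad.
Start latitude φ₁ = -0.475340 rad; initial bearing θ = 3.190985 rad.
sin φ₂ = sin φ₁ cos δ + cos φ₁ sin δ cos θ = (-0.457641)(0.686130) + (0.889137)(0.727479)(-0.998780) = -0.960041
φ₂ = asin(-0.960041) = -1.287149 rad = -73.748°.
For the longitude increment, Δλ = atan2( sin θ sin δ cos φ₁, cos δ − sin φ₁ sin φ₂ ) = atan2(-0.031936, 0.246775) = -7.374°.
λ₂ = -175.319° + -7.374° = -182.693°, normalized to (−180°, 180°] → 177.307°.
The forward bearing on arrival equals the back-azimuth from the destination plus 180°.
Back-azimuth from P₂ (-73.748°, 177.307°) to P₁ (-27.235°, -175.319°), with Δλ' = λ₁ − λ₂ = -352.626°: atan2( sin Δλ' cos φ₁ , cos φ₂ sin φ₁ − sin φ₂ cos φ₁ cos Δλ' ) = 9.025°.
Final bearing = (9.025° + 180°) mod 360° = 189.025°.

final bearing 189.025°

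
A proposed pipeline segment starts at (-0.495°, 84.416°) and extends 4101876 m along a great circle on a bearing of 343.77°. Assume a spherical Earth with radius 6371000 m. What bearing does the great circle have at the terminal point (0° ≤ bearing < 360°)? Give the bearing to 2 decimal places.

final bearing 340.12°

The arc subtends δ = 4101876/6371000 = 0.643836 rad at the centre.
Start latitude φ₁ = -0.008639 rad; initial bearing θ = 5.999918 rad.
Applying the spherical law of cosines for sides, sin φ₂ = sin φ₁ cos δ + cos φ₁ sin δ cos θ = 0.569414, so φ₂ = 34.709°.
For the longitude increment, Δλ = atan2( sin θ sin δ cos φ₁, cos δ − sin φ₁ sin φ₂ ) = atan2(-0.167765, 0.804719) = -11.776°.
λ₂ = 84.416° + -11.776° = 72.640°.
The forward bearing on arrival equals the back-azimuth from the destination plus 180°.
Back-azimuth from P₂ (34.71°, 72.64°) to P₁ (-0.49°, 84.42°), with Δλ' = λ₁ − λ₂ = 11.78°: atan2( sin Δλ' cos φ₁ , cos φ₂ sin φ₁ − sin φ₂ cos φ₁ cos Δλ' ) = 160.12°.
Final bearing = (160.12° + 180°) mod 360° = 340.12°.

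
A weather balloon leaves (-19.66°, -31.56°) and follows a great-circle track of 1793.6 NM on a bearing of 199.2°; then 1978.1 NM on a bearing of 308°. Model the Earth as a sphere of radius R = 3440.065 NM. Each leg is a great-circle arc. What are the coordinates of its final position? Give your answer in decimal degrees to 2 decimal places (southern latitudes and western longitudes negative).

latitude -22.92°, longitude -73.26°

Apply the spherical direct solution leg by leg, carrying full precision between legs.
Leg 1: from (-19.66°, -31.56°), δ = 1793.6/3440.065 = 0.521385 rad, θ = 199.2° → φ = -47.28°, λ = -45.53°.
Leg 2: from (-47.28°, -45.53°), δ = 1978.1/3440.065 = 0.575018 rad, θ = 308° → φ = -22.92°, λ = -73.26°.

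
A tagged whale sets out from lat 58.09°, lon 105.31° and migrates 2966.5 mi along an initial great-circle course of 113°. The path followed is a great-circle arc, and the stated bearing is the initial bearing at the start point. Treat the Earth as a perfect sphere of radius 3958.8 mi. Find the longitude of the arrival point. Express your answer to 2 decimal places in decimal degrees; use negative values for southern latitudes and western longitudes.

longitude 150.96°

Central angle δ = d/R = 0.749343 rad.
With φ₁ = 58.09° = 1.013862 rad and θ = 113° = 1.972222 rad:
sin φ₂ = sin φ₁ cos δ + cos φ₁ sin δ cos θ = (0.848879)(0.732136) + (0.528587)(0.681158)(-0.390731) = 0.480812
φ₂ = asin(0.480812) = 0.501581 rad = 28.74°.
Then Δλ = atan2(0.331429, 0.323985) = 0.796755 rad, from sin θ sin δ cos φ₁ over cos δ − sin φ₁ sin φ₂.
λ₂ = 105.31° + 45.65° = 150.96°.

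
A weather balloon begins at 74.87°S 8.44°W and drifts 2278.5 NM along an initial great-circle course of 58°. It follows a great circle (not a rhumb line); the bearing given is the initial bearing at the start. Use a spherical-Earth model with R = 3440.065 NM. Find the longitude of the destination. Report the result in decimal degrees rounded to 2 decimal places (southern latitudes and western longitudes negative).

Central angle δ = d/R = 0.662342 rad.
Converting: φ₁ = -1.306728 rad, θ = 1.012291 rad.
Destination latitude: φ₂ = arcsin( sin φ₁ cos δ + cos φ₁ sin δ cos θ ) = arcsin(-0.676161) = -42.54°.
For the longitude increment, Δλ = atan2( sin θ sin δ cos φ₁, cos δ − sin φ₁ sin φ₂ ) = atan2(0.136122, 0.135831) = 45.06°.
λ₂ = -8.44° + 45.06° = 36.62°.

longitude 36.62°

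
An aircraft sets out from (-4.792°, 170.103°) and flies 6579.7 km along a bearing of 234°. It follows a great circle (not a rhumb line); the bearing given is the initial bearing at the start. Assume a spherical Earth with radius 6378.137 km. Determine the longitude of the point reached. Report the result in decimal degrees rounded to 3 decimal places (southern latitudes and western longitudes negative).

longitude 114.174°

Angular distance δ = d/R = 6579.7 / 6378.137 = 1.031602 rad.
Start latitude φ₁ = -0.083636 rad; initial bearing θ = 4.084070 rad.
Destination latitude: φ₂ = arcsin( sin φ₁ cos δ + cos φ₁ sin δ cos θ ) = arcsin(-0.545521) = -33.060°.
Then Δλ = atan2(-0.691809, 0.467872) = -0.976152 rad, from sin θ sin δ cos φ₁ over cos δ − sin φ₁ sin φ₂.
λ₂ = 170.103° + -55.929° = 114.174°.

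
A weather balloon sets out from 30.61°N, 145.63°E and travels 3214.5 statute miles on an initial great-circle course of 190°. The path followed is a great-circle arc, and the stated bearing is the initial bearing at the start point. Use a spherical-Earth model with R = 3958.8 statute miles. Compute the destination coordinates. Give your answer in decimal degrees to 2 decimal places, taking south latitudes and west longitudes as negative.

latitude -15.35°, longitude 138.12°

The arc subtends δ = 3214.5/3958.8 = 0.811988 rad at the centre.
Start latitude φ₁ = 0.534245 rad; initial bearing θ = 3.316126 rad.
Applying the spherical law of cosines for sides, sin φ₂ = sin φ₁ cos δ + cos φ₁ sin δ cos θ = -0.264698, so φ₂ = -15.35°.
Δλ = atan2( sin θ sin δ cos φ₁ , cos δ − sin φ₁ sin φ₂ ) = atan2(-0.108450, 0.822839) = -0.131045 rad = -7.51°.
λ₂ = λ₁ + Δλ = 138.12°.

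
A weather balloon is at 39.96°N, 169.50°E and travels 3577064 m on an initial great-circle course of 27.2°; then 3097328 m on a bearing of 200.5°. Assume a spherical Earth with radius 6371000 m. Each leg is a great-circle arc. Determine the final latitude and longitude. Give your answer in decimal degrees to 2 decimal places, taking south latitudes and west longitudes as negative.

latitude 38.09°, longitude -167.28°

Apply the spherical direct solution leg by leg, carrying full precision between legs.
Leg 1: from (39.96°, 169.50°), δ = 3577064/6371000 = 0.561460 rad, θ = 27.2° → φ = 65.04°, λ = -155.28°.
Leg 2: from (65.04°, -155.28°), δ = 3097328/6371000 = 0.486160 rad, θ = 200.5° → φ = 38.09°, λ = -167.28°.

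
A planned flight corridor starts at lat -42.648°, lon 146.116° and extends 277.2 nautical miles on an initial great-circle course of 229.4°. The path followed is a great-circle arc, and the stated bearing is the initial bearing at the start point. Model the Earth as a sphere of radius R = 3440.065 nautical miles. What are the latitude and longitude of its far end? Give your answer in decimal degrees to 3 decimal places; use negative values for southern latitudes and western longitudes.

latitude -45.547°, longitude 141.110°

δ = 277.2/3440.065 = 0.080580 rad (4.6169°).
With φ₁ = -42.648° = -0.744348 rad and θ = 229.4° = 4.003785 rad:
Destination latitude: φ₂ = arcsin( sin φ₁ cos δ + cos φ₁ sin δ cos θ ) = arcsin(-0.713823) = -45.547°.
Δλ = atan2( sin θ sin δ cos φ₁ , cos δ − sin φ₁ sin φ₂ ) = atan2(-0.044952, 0.513146) = -0.087379 rad = -5.006°.
λ₂ = λ₁ + Δλ = 141.110°.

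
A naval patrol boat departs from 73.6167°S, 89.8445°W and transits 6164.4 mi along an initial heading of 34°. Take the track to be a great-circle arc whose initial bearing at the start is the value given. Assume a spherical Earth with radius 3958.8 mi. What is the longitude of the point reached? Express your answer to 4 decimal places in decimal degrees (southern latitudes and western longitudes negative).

longitude -54.8653°

δ = 6164.4/3958.8 = 1.557139 rad (89.2175°).
Start latitude φ₁ = -1.284854 rad; initial bearing θ = 0.593412 rad.
Destination latitude: φ₂ = arcsin( sin φ₁ cos δ + cos φ₁ sin δ cos θ ) = arcsin(0.220715) = 12.7510°.
Δλ = atan2( sin θ sin δ cos φ₁ , cos δ − sin φ₁ sin φ₂ ) = atan2(0.157712, 0.225411) = 0.610502 rad = 34.9792°.
λ₂ = -89.8445° + 34.9792° = -54.8653°.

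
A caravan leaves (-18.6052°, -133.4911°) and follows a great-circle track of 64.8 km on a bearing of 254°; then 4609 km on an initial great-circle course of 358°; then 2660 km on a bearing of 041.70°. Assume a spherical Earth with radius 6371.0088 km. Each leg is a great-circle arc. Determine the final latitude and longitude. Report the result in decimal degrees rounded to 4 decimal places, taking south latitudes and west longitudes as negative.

Apply the spherical direct solution leg by leg, carrying full precision between legs.
Leg 1: from (-18.6052°, -133.4911°), δ = 64.8/6371.0088 = 0.010171 rad, θ = 254° → φ = -18.7649°, λ = -134.0827°.
Leg 2: from (-18.7649°, -134.0827°), δ = 4609/6371.0088 = 0.723433 rad, θ = 358° → φ = 22.6611°, λ = -135.5173°.
Leg 3: from (22.6611°, -135.5173°), δ = 2660/6371.0088 = 0.417516 rad, θ = 41.7° → φ = 39.1657°, λ = -115.1575°.

latitude 39.1657°, longitude -115.1575°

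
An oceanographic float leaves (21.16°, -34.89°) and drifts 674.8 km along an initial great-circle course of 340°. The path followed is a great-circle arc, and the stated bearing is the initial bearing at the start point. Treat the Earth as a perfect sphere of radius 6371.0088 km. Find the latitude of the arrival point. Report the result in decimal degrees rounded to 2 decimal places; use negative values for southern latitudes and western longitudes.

latitude 26.85°

Angular distance δ = d/R = 674.8 / 6371.0088 = 0.105917 rad.
Converting: φ₁ = 0.369312 rad, θ = 5.934119 rad.
Applying the spherical law of cosines for sides, sin φ₂ = sin φ₁ cos δ + cos φ₁ sin δ cos θ = 0.451596, so φ₂ = 26.85°.
For the longitude increment, Δλ = atan2( sin θ sin δ cos φ₁, cos δ − sin φ₁ sin φ₂ ) = atan2(-0.033720, 0.831382) = -2.32°.
λ₂ = λ₁ + Δλ = -37.21°.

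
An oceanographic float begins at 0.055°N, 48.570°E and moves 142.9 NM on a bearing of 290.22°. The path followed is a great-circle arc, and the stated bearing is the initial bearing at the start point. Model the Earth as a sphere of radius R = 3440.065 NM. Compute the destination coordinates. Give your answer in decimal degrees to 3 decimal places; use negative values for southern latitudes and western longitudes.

latitude 0.877°, longitude 46.336°

Central angle δ = d/R = 0.041540 rad.
Converting: φ₁ = 0.000960 rad, θ = 5.065295 rad.
Destination latitude: φ₂ = arcsin( sin φ₁ cos δ + cos φ₁ sin δ cos θ ) = arcsin(0.015312) = 0.877°.
Δλ = atan2( sin θ sin δ cos φ₁ , cos δ − sin φ₁ sin φ₂ ) = atan2(-0.038969, 0.999123) = -0.038983 rad = -2.234°.
λ₂ = 48.570° + -2.234° = 46.336°.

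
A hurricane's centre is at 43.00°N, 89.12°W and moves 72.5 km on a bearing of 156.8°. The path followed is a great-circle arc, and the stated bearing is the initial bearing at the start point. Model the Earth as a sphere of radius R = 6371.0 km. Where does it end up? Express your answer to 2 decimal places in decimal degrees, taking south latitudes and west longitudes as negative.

δ = 72.5/6371 = 0.011380 rad (0.6520°).
Converting: φ₁ = 0.750492 rad, θ = 2.736676 rad.
sin φ₂ = sin φ₁ cos δ + cos φ₁ sin δ cos θ = (0.681998)(0.999935) + (0.731354)(0.011379)(-0.919135) = 0.674305
φ₂ = asin(0.674305) = 0.740023 rad = 42.40°.
Then Δλ = atan2(0.003279, 0.540060) = 0.006071 rad, from sin θ sin δ cos φ₁ over cos δ − sin φ₁ sin φ₂.
λ₂ = -89.12° + 0.35° = -88.77°.

latitude 42.40°, longitude -88.77°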